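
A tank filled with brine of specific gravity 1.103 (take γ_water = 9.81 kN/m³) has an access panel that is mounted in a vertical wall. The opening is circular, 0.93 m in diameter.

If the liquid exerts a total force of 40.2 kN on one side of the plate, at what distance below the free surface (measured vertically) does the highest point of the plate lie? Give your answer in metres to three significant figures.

γ = 1.103 × 9.81 = 10.82043 kN/m³.
A = π(0.465)² = 0.679291 m².
From F = γ·h_c·A, the centroid depth is h_c = 40.2/(10.82043 × 0.679291) = 5.46922 m.
The centroid is at the centre, 0.465 m below the top of the plate, so the highest point sits at h_top = 5.46922 − 0.465 = 5.00422 m below the surface.

d_top ≈ 5.00 m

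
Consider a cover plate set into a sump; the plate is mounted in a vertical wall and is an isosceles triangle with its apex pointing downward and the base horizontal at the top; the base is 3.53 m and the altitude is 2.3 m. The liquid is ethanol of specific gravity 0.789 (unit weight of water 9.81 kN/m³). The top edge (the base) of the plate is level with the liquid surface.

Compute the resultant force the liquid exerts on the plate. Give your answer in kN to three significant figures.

γ = 0.789 × 9.81 = 7.74009 kN/m³.
With the apex down, the centroid sits h/3 = 2.3/3 = 0.766667 m below the base (the top edge), so the centroid depth is h_c = 0.766667 m.
A = ½ × 3.53 × 2.3 = 4.0595 m².
Resultant F = γ·h_c·A = 7.74009 × 0.766667 × 4.0595 = 24.0894 kN.

F ≈ 24.1 kN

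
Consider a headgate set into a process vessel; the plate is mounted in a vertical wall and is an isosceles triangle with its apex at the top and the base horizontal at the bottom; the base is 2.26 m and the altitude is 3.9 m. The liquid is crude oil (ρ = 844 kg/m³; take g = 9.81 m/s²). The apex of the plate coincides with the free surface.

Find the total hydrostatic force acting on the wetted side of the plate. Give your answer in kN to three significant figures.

F ≈ 94.9 kN

γ = ρg = 844 × 9.81 / 1000 = 8.27964 kN/m³.
With the apex up, the centroid sits 2h/3 = 2 × 3.9/3 = 2.6 m below the apex, so the centroid depth is h_c = 2.6 m.
A = ½ × 2.26 × 3.9 = 4.407 m².
Resultant F = γ·h_c·A = 8.27964 × 2.6 × 4.407 = 94.8698 kN.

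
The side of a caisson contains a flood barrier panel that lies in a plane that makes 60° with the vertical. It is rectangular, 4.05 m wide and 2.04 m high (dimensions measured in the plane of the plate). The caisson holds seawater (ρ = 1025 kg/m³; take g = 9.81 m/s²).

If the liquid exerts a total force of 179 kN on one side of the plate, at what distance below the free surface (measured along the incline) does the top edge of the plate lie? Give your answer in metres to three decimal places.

γ = ρg = 1025 × 9.81 / 1000 = 10.05525 kN/m³.
A = 4.05 × 2.04 = 8.262 m².
From F = γ·h_c·A, the centroid depth is h_c = 179/(10.05525 × 8.262) = 2.15464 m.
The plate makes 60° with the vertical, i.e. θ = 90° − 60° = 30° to the horizontal. Measuring y along the incline from the free-surface line, vertical depth h = y·sinθ with sinθ = 0.500000.
Along the incline, y_c = h_c/sinθ = 2.15464/0.500000 = 4.30928 m.
The centroid lies 2.04/2 = 1.02 m below the top edge, so the top edge sits at y_top = 4.30928 − 1.02 = 3.28928 m along the incline.

y_top ≈ 3.289 m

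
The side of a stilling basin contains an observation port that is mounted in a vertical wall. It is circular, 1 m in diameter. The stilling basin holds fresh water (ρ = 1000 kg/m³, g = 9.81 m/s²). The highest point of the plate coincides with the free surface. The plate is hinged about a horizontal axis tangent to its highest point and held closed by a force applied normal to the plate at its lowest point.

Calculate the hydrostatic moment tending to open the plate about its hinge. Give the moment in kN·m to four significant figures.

γ = ρg = 1000 × 9.81 = 9810 N/m³ = 9.81 kN/m³.
The centroid is at the centre, 0.5 m below the top of the plate, so the centroid depth is h_c = 0.5 m.
A = π(0.5)² = 0.785398 m².
Resultant F = γ·h_c·A = 9.81 × 0.5 × 0.785398 = 3.85238 kN.
I_c = πr⁴/4 = π × 0.5⁴/4 = 0.0490874 m⁴.
Centre of pressure: y_p = y_c + I_c/(y_c·A) = 0.5 + 0.0490874/(0.5 × 0.785398) = 0.5 + 0.125 = 0.625 m along the plane.
The resultant acts 0.5 + 0.125 = 0.625 m (along the plate) below the hinge at the top edge, so the moment about the hinge is M = F × 0.625 = 3.85238 × 0.625 = 2.40774 kN·m.

M ≈ 2.408 kN·m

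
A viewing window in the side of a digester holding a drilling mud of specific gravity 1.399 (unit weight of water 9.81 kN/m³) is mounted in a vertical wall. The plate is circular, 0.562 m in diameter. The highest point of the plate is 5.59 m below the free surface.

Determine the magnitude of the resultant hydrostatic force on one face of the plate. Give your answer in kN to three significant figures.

F ≈ 20.0 kN

γ = 1.399 × 9.81 = 13.72419 kN/m³.
The centroid is at the centre, 0.281 m below the top of the plate, so the centroid depth is h_c = 5.59 + 0.281 = 5.871 m.
A = π(0.281)² = 0.248063 m².
Resultant F = γ·h_c·A = 13.72419 × 5.871 × 0.248063 = 19.9876 kN.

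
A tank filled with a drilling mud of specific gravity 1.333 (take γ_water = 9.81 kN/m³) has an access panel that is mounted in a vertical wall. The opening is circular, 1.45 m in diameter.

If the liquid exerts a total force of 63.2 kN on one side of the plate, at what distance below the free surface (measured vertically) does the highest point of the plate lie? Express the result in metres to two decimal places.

d_top ≈ 2.20 m

γ = 1.333 × 9.81 = 13.07673 kN/m³.
A = π(0.725)² = 1.6513 m².
From F = γ·h_c·A, the centroid depth is h_c = 63.2/(13.07673 × 1.6513) = 2.92679 m.
The centroid is at the centre, 0.725 m below the top of the plate, so the highest point sits at h_top = 2.92679 − 0.725 = 2.20179 m below the surface.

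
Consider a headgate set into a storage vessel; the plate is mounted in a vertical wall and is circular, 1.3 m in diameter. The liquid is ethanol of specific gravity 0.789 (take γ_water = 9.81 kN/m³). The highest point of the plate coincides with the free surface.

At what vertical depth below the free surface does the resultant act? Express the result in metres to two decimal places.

h_p = 0.81 m

γ = 0.789 × 9.81 = 7.74009 kN/m³.
The centroid is at the centre, 0.65 m below the top of the plate, so the centroid depth is h_c = 0.65 m.
A = π(0.65)² = 1.32732 m².
Resultant F = γ·h_c·A = 7.74009 × 0.65 × 1.32732 = 6.67782 kN.
I_c = πr⁴/4 = π × 0.65⁴/4 = 0.140198 m⁴.
Centre of pressure: y_p = y_c + I_c/(y_c·A) = 0.65 + 0.140198/(0.65 × 1.32732) = 0.65 + 0.1625 = 0.8125 m along the plane.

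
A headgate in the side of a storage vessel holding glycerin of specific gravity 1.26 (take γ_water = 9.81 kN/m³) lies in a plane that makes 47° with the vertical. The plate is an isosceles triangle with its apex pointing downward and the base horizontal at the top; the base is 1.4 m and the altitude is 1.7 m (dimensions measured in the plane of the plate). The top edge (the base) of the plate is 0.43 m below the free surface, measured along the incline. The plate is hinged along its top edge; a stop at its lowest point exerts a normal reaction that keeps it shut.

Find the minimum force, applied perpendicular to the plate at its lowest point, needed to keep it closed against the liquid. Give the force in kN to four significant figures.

P ≈ 4.280 kN

γ = 1.26 × 9.81 = 12.3606 kN/m³.
The plate makes 47° with the vertical, i.e. θ = 90° − 47° = 43° to the horizontal. Measuring y along the incline from the free-surface line, vertical depth h = y·sinθ with sinθ = 0.681998.
With the apex down, the centroid sits h/3 = 1.7/3 = 0.566667 m below the base (the top edge), so y_c = 0.43 + 0.566667 = 0.996667 m and h_c = 0.996667 × 0.681998 = 0.679725 m.
A = ½ × 1.4 × 1.7 = 1.19 m².
Resultant F = γ·h_c·A = 12.3606 × 0.679725 × 1.19 = 9.99815 kN.
I_c = b·h³/36 = 1.4 × 1.7³/36 = 0.191061 m⁴.
Centre of pressure: y_p = y_c + I_c/(y_c·A) = 0.996667 + 0.191061/(0.996667 × 1.19) = 0.996667 + 0.161092 = 1.15776 m along the plane.
The resultant acts 0.566667 + 0.161092 = 0.727759 m (along the plate) below the hinge at the top edge, so the moment about the hinge is M = F × 0.727759 = 9.99815 × 0.727759 = 7.27624 kN·m.
A normal force at the bottom, 1.7 m from the hinge, must supply this moment: P = 7.27624/1.7 = 4.28014 kN.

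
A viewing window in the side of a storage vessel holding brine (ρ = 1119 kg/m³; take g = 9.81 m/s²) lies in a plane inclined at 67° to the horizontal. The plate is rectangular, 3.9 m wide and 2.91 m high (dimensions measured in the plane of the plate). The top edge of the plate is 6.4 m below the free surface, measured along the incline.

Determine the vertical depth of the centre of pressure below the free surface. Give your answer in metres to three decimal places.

h_p = 7.313 m

γ = ρg = 1119 × 9.81 / 1000 = 10.97739 kN/m³.
Let θ = 67° be the plate's angle to the horizontal; measure y along the incline from where the plane meets the free surface. Vertical depth h = y·sinθ with sinθ = 0.920505.
The centroid lies 2.91/2 = 1.455 m below the top edge, so y_c = 6.4 + 1.455 = 7.855 m and h_c = 7.855 × 0.920505 = 7.23057 m.
A = 3.9 × 2.91 = 11.349 m².
Resultant F = γ·h_c·A = 10.97739 × 7.23057 × 11.349 = 900.802 kN.
I_c = b·h³/12 = 3.9 × 2.91³/12 = 8.00871 m⁴.
Centre of pressure: y_p = y_c + I_c/(y_c·A) = 7.855 + 8.00871/(7.855 × 11.349) = 7.855 + 0.0898377 = 7.94484 m along the plane.
Vertically, h_p = y_p·sinθ = 7.94484 × 0.920505 = 7.31326 m.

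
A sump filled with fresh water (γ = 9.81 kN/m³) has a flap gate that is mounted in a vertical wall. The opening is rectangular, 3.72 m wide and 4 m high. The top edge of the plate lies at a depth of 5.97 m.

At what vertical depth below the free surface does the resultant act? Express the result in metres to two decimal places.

γ = 9.81 kN/m³.
The centroid lies 4/2 = 2 m below the top edge, so the centroid depth is h_c = 5.97 + 2 = 7.97 m.
A = 3.72 × 4 = 14.88 m².
Resultant F = γ·h_c·A = 9.81 × 7.97 × 14.88 = 1163.4 kN.
I_c = b·h³/12 = 3.72 × 4³/12 = 19.84 m⁴.
Centre of pressure: y_p = y_c + I_c/(y_c·A) = 7.97 + 19.84/(7.97 × 14.88) = 7.97 + 0.167294 = 8.13729 m along the plane.

h_p = 8.14 m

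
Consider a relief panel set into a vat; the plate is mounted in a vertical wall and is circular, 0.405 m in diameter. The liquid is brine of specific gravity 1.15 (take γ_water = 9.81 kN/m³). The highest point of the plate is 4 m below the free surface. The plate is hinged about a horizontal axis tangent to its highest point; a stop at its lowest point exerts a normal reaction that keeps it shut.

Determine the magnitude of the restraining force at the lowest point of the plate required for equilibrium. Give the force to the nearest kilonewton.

γ = 1.15 × 9.81 = 11.2815 kN/m³.
The centroid is at the centre, 0.2025 m below the top of the plate, so the centroid depth is h_c = 4 + 0.2025 = 4.2025 m.
A = π(0.2025)² = 0.128825 m².
Resultant F = γ·h_c·A = 11.2815 × 4.2025 × 0.128825 = 6.10766 kN.
I_c = πr⁴/4 = π × 0.2025⁴/4 = 0.00132066 m⁴.
Centre of pressure: y_p = y_c + I_c/(y_c·A) = 4.2025 + 0.00132066/(4.2025 × 0.128825) = 4.2025 + 0.0024394 = 4.20494 m along the plane.
The resultant acts 0.2025 + 0.0024394 = 0.204939 m (along the plate) below the hinge at the top edge, so the moment about the hinge is M = F × 0.204939 = 6.10766 × 0.204939 = 1.2517 kN·m.
A normal force at the bottom, 0.405 m from the hinge, must supply this moment: P = 1.2517/0.405 = 3.09062 kN.

P ≈ 3 kN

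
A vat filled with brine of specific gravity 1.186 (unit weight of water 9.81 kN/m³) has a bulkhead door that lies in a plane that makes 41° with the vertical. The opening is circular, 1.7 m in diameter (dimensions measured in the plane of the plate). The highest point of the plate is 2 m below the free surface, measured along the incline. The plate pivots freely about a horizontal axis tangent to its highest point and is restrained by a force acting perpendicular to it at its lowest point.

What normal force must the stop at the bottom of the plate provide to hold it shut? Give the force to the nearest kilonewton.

γ = 1.186 × 9.81 = 11.63466 kN/m³.
The plate makes 41° with the vertical, i.e. θ = 90° − 41° = 49° to the horizontal. Measuring y along the incline from the free-surface line, vertical depth h = y·sinθ with sinθ = 0.754710.
The centroid is at the centre, 0.85 m below the top of the plate, so y_c = 2 + 0.85 = 2.85 m and h_c = 2.85 × 0.754710 = 2.15092 m.
A = π(0.85)² = 2.2698 m².
Resultant F = γ·h_c·A = 11.63466 × 2.15092 × 2.2698 = 56.8023 kN.
I_c = πr⁴/4 = π × 0.85⁴/4 = 0.409983 m⁴.
Centre of pressure: y_p = y_c + I_c/(y_c·A) = 2.85 + 0.409983/(2.85 × 2.2698) = 2.85 + 0.0633773 = 2.91338 m along the plane.
The resultant acts 0.85 + 0.0633773 = 0.913377 m (along the plate) below the hinge at the top edge, so the moment about the hinge is M = F × 0.913377 = 56.8023 × 0.913377 = 51.8819 kN·m.
A normal force at the bottom, 1.7 m from the hinge, must supply this moment: P = 51.8819/1.7 = 30.5188 kN.

P ≈ 31 kN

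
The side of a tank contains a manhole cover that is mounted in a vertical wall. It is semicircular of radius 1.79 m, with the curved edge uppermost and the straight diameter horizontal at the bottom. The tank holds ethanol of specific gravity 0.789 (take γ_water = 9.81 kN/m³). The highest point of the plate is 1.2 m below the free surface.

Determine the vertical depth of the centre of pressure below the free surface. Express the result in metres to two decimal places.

γ = 0.789 × 9.81 = 7.74009 kN/m³.
The centroid lies 4r/(3π) = 0.7597 m above the diameter, so r − 4r/(3π) = 1.79 − 0.7597 = 1.0303 m below the topmost point, so the centroid depth is h_c = 1.2 + 1.0303 = 2.2303 m.
A = πr²/2 = π × 1.79²/2 = 5.03299 m².
Resultant F = γ·h_c·A = 7.74009 × 2.2303 × 5.03299 = 86.8831 kN.
I_c = (π/8 − 8/(9π))·r⁴ = 0.109757 × 1.79⁴ = 1.12679 m⁴.
Centre of pressure: y_p = y_c + I_c/(y_c·A) = 2.2303 + 1.12679/(2.2303 × 5.03299) = 2.2303 + 0.100381 = 2.33068 m along the plane.

h_p = 2.33 m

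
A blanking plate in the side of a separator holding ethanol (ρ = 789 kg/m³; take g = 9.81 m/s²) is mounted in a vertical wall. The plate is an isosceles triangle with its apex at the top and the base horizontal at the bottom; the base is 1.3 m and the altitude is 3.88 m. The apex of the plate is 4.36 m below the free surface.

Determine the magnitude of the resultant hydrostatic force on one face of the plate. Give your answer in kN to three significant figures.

F ≈ 136 kN

γ = ρg = 789 × 9.81 / 1000 = 7.74009 kN/m³.
With the apex up, the centroid sits 2h/3 = 2 × 3.88/3 = 2.58667 m below the apex, so the centroid depth is h_c = 4.36 + 2.58667 = 6.94667 m.
A = ½ × 1.3 × 3.88 = 2.522 m².
Resultant F = γ·h_c·A = 7.74009 × 6.94667 × 2.522 = 135.603 kN.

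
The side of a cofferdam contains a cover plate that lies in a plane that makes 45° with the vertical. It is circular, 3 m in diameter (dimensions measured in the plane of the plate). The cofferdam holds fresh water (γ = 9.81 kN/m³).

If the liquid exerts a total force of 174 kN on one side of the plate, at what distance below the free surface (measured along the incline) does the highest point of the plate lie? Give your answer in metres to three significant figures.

γ = 9.81 kN/m³.
A = π(1.5)² = 7.06858 m².
From F = γ·h_c·A, the centroid depth is h_c = 174/(9.81 × 7.06858) = 2.50927 m.
The plate makes 45° with the vertical, i.e. θ = 90° − 45° = 45° to the horizontal. Measuring y along the incline from the free-surface line, vertical depth h = y·sinθ with sinθ = 0.707107.
Along the incline, y_c = h_c/sinθ = 2.50927/0.707107 = 3.54864 m.
The centroid is at the centre, 1.5 m below the top of the plate, so the highest point sits at y_top = 3.54864 − 1.5 = 2.04864 m along the incline.

y_top ≈ 2.05 m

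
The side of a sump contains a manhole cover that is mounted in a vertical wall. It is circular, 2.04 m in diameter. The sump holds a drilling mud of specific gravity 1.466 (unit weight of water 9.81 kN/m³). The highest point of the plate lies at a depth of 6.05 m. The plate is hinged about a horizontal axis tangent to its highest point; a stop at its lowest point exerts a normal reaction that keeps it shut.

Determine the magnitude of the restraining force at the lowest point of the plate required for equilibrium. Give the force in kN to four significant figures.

γ = 1.466 × 9.81 = 14.38146 kN/m³.
The centroid is at the centre, 1.02 m below the top of the plate, so the centroid depth is h_c = 6.05 + 1.02 = 7.07 m.
A = π(1.02)² = 3.26851 m².
Resultant F = γ·h_c·A = 14.38146 × 7.07 × 3.26851 = 332.332 kN.
I_c = πr⁴/4 = π × 1.02⁴/4 = 0.85014 m⁴.
Centre of pressure: y_p = y_c + I_c/(y_c·A) = 7.07 + 0.85014/(7.07 × 3.26851) = 7.07 + 0.0367893 = 7.10679 m along the plane.
The resultant acts 1.02 + 0.0367893 = 1.05679 m (along the plate) below the hinge at the top edge, so the moment about the hinge is M = F × 1.05679 = 332.332 × 1.05679 = 351.205 kN·m.
A normal force at the bottom, 2.04 m from the hinge, must supply this moment: P = 351.205/2.04 = 172.159 kN.

P ≈ 172.2 kN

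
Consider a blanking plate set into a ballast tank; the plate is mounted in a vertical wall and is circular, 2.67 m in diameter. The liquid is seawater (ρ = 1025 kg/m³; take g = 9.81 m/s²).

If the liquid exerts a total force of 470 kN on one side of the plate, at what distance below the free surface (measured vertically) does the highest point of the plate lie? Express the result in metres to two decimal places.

d_top ≈ 7.01 m

γ = ρg = 1025 × 9.81 / 1000 = 10.05525 kN/m³.
A = π(1.335)² = 5.59902 m².
From F = γ·h_c·A, the centroid depth is h_c = 470/(10.05525 × 5.59902) = 8.3482 m.
The centroid is at the centre, 1.335 m below the top of the plate, so the highest point sits at h_top = 8.3482 − 1.335 = 7.0132 m below the surface.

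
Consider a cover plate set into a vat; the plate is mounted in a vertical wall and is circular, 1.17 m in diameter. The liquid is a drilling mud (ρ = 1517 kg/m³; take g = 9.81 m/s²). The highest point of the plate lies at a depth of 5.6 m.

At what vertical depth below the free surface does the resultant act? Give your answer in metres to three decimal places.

γ = ρg = 1517 × 9.81 / 1000 = 14.88177 kN/m³.
The centroid is at the centre, 0.585 m below the top of the plate, so the centroid depth is h_c = 5.6 + 0.585 = 6.185 m.
A = π(0.585)² = 1.07513 m².
Resultant F = γ·h_c·A = 14.88177 × 6.185 × 1.07513 = 98.959 kN.
I_c = πr⁴/4 = π × 0.585⁴/4 = 0.0919842 m⁴.
Centre of pressure: y_p = y_c + I_c/(y_c·A) = 6.185 + 0.0919842/(6.185 × 1.07513) = 6.185 + 0.0138329 = 6.19883 m along the plane.

h_p = 6.199 m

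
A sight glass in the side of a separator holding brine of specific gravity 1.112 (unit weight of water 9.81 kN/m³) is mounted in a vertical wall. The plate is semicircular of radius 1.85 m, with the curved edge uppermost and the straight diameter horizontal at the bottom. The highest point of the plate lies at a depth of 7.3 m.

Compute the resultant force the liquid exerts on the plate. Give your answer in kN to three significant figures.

γ = 1.112 × 9.81 = 10.90872 kN/m³.
The centroid lies 4r/(3π) = 0.785164 m above the diameter, so r − 4r/(3π) = 1.85 − 0.785164 = 1.06484 m below the topmost point, so the centroid depth is h_c = 7.3 + 1.06484 = 8.36484 m.
A = πr²/2 = π × 1.85²/2 = 5.37605 m².
Resultant F = γ·h_c·A = 10.90872 × 8.36484 × 5.37605 = 490.563 kN.

F ≈ 491 kN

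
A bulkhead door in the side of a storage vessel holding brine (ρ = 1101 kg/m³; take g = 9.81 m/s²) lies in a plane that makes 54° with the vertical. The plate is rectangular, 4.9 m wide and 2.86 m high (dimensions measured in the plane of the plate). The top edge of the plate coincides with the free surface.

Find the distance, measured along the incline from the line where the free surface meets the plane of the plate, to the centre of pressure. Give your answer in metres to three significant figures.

γ = ρg = 1101 × 9.81 / 1000 = 10.80081 kN/m³.
The plate makes 54° with the vertical, i.e. θ = 90° − 54° = 36° to the horizontal. Measuring y along the incline from the free-surface line, vertical depth h = y·sinθ with sinθ = 0.587785.
The centroid lies 2.86/2 = 1.43 m below the top edge, so y_c = 1.43 m and h_c = 1.43 × 0.587785 = 0.840533 m.
A = 4.9 × 2.86 = 14.014 m².
Resultant F = γ·h_c·A = 10.80081 × 0.840533 × 14.014 = 127.225 kN.
I_c = b·h³/12 = 4.9 × 2.86³/12 = 9.55241 m⁴.
Centre of pressure: y_p = y_c + I_c/(y_c·A) = 1.43 + 9.55241/(1.43 × 14.014) = 1.43 + 0.476667 = 1.90667 m along the plane.

y_p = 1.91 m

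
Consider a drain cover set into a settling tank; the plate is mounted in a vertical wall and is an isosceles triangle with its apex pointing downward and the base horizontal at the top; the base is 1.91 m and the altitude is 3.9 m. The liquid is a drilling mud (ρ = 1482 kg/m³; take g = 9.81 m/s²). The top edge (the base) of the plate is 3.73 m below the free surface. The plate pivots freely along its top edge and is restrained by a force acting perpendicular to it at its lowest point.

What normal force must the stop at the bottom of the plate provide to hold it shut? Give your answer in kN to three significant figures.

P ≈ 103 kN

γ = ρg = 1482 × 9.81 / 1000 = 14.53842 kN/m³.
With the apex down, the centroid sits h/3 = 3.9/3 = 1.3 m below the base (the top edge), so the centroid depth is h_c = 3.73 + 1.3 = 5.03 m.
A = ½ × 1.91 × 3.9 = 3.7245 m².
Resultant F = γ·h_c·A = 14.53842 × 5.03 × 3.7245 = 272.366 kN.
I_c = b·h³/36 = 1.91 × 3.9³/36 = 3.1472 m⁴.
Centre of pressure: y_p = y_c + I_c/(y_c·A) = 5.03 + 3.1472/(5.03 × 3.7245) = 5.03 + 0.167992 = 5.19799 m along the plane.
The resultant acts 1.3 + 0.167992 = 1.46799 m (along the plate) below the hinge at the top edge, so the moment about the hinge is M = F × 1.46799 = 272.366 × 1.46799 = 399.831 kN·m.
A normal force at the bottom, 3.9 m from the hinge, must supply this moment: P = 399.831/3.9 = 102.521 kN.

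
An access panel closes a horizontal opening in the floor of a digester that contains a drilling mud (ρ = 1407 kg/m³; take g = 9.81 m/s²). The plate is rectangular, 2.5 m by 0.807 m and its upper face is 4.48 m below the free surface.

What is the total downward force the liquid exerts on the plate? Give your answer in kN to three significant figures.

γ = ρg = 1407 × 9.81 / 1000 = 13.80267 kN/m³.
The plate is horizontal, so pressure is uniform at p = γ·h = 13.80267 × 4.48 = 61.836 kN/m².
A = 2.5 × 0.807 = 2.0175 m².
F = p·A = 61.836 × 2.0175 = 124.754 kN.

F ≈ 125 kN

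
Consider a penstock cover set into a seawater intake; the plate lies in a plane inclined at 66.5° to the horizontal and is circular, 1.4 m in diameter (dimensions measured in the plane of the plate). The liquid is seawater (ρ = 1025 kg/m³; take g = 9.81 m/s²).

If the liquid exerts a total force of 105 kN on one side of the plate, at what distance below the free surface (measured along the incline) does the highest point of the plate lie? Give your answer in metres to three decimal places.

y_top ≈ 6.697 m

γ = ρg = 1025 × 9.81 / 1000 = 10.05525 kN/m³.
A = π(0.7)² = 1.53938 m².
From F = γ·h_c·A, the centroid depth is h_c = 105/(10.05525 × 1.53938) = 6.78345 m.
Let θ = 66.5° be the plate's angle to the horizontal; measure y along the incline from where the plane meets the free surface. Vertical depth h = y·sinθ with sinθ = 0.917060.
Along the incline, y_c = h_c/sinθ = 6.78345/0.917060 = 7.39695 m.
The centroid is at the centre, 0.7 m below the top of the plate, so the highest point sits at y_top = 7.39695 − 0.7 = 6.69695 m along the incline.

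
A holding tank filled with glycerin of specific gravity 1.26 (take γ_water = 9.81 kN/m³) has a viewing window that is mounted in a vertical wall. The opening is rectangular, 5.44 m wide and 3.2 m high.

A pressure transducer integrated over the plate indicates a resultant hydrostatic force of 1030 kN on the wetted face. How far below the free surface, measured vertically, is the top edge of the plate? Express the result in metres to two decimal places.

γ = 1.26 × 9.81 = 12.3606 kN/m³.
A = 5.44 × 3.2 = 17.408 m².
From F = γ·h_c·A, the centroid depth is h_c = 1030/(12.3606 × 17.408) = 4.78684 m.
The centroid lies 3.2/2 = 1.6 m below the top edge, so the top edge sits at h_top = 4.78684 − 1.6 = 3.18684 m below the surface.

d_top ≈ 3.19 m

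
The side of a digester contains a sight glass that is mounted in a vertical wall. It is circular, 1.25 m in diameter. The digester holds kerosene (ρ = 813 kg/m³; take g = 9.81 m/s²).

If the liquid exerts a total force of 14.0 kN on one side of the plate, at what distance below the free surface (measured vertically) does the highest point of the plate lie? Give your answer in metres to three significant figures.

γ = ρg = 813 × 9.81 / 1000 = 7.97553 kN/m³.
A = π(0.625)² = 1.22718 m².
From F = γ·h_c·A, the centroid depth is h_c = 14.0/(7.97553 × 1.22718) = 1.43041 m.
The centroid is at the centre, 0.625 m below the top of the plate, so the highest point sits at h_top = 1.43041 − 0.625 = 0.80541 m below the surface.

d_top ≈ 0.805 m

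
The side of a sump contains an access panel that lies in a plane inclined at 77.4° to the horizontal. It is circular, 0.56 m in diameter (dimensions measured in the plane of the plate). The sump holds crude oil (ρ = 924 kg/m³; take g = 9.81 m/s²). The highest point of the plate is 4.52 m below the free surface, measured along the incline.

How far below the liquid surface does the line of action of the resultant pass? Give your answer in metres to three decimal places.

h_p = 4.688 m

γ = ρg = 924 × 9.81 / 1000 = 9.06444 kN/m³.
Let θ = 77.4° be the plate's angle to the horizontal; measure y along the incline from where the plane meets the free surface. Vertical depth h = y·sinθ with sinθ = 0.975917.
The centroid is at the centre, 0.28 m below the top of the plate, so y_c = 4.52 + 0.28 = 4.8 m and h_c = 4.8 × 0.975917 = 4.6844 m.
A = π(0.28)² = 0.246301 m².
Resultant F = γ·h_c·A = 9.06444 × 4.6844 × 0.246301 = 10.4583 kN.
I_c = πr⁴/4 = π × 0.28⁴/4 = 0.0048275 m⁴.
Centre of pressure: y_p = y_c + I_c/(y_c·A) = 4.8 + 0.0048275/(4.8 × 0.246301) = 4.8 + 0.00408333 = 4.80408 m along the plane.
Vertically, h_p = y_p·sinθ = 4.80408 × 0.975917 = 4.68838 m.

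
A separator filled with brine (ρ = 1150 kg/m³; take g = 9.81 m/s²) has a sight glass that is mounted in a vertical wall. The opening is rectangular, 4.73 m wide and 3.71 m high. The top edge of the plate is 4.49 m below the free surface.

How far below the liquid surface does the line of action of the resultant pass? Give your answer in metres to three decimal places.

γ = ρg = 1150 × 9.81 / 1000 = 11.2815 kN/m³.
The centroid lies 3.71/2 = 1.855 m below the top edge, so the centroid depth is h_c = 4.49 + 1.855 = 6.345 m.
A = 4.73 × 3.71 = 17.5483 m².
Resultant F = γ·h_c·A = 11.2815 × 6.345 × 17.5483 = 1256.13 kN.
I_c = b·h³/12 = 4.73 × 3.71³/12 = 20.128 m⁴.
Centre of pressure: y_p = y_c + I_c/(y_c·A) = 6.345 + 20.128/(6.345 × 17.5483) = 6.345 + 0.180773 = 6.52577 m along the plane.

h_p = 6.526 m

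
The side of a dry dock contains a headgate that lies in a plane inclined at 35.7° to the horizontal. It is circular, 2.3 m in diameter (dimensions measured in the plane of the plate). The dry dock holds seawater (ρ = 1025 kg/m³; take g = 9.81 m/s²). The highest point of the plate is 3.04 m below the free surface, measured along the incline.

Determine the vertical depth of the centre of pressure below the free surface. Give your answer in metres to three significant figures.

γ = ρg = 1025 × 9.81 / 1000 = 10.05525 kN/m³.
Let θ = 35.7° be the plate's angle to the horizontal; measure y along the incline from where the plane meets the free surface. Vertical depth h = y·sinθ with sinθ = 0.583541.
The centroid is at the centre, 1.15 m below the top of the plate, so y_c = 3.04 + 1.15 = 4.19 m and h_c = 4.19 × 0.583541 = 2.44504 m.
A = π(1.15)² = 4.15476 m².
Resultant F = γ·h_c·A = 10.05525 × 2.44504 × 4.15476 = 102.147 kN.
I_c = πr⁴/4 = π × 1.15⁴/4 = 1.37367 m⁴.
Centre of pressure: y_p = y_c + I_c/(y_c·A) = 4.19 + 1.37367/(4.19 × 4.15476) = 4.19 + 0.0789083 = 4.26891 m along the plane.
Vertically, h_p = y_p·sinθ = 4.26891 × 0.583541 = 2.49108 m.

h_p = 2.49 m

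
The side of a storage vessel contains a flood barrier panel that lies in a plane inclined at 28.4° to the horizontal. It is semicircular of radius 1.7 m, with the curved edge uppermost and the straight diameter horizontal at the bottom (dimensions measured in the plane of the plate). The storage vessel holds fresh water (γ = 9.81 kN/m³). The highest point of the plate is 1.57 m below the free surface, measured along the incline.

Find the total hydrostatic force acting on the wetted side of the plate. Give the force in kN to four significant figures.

F ≈ 53.98 kN

γ = 9.81 kN/m³.
Let θ = 28.4° be the plate's angle to the horizontal; measure y along the incline from where the plane meets the free surface. Vertical depth h = y·sinθ with sinθ = 0.475624.
The centroid lies 4r/(3π) = 0.721502 m above the diameter, so r − 4r/(3π) = 1.7 − 0.721502 = 0.978498 m below the topmost point, so y_c = 1.57 + 0.978498 = 2.5485 m and h_c = 2.5485 × 0.475624 = 1.21213 m.
A = πr²/2 = π × 1.7²/2 = 4.5396 m².
Resultant F = γ·h_c·A = 9.81 × 1.21213 × 4.5396 = 53.9804 kN.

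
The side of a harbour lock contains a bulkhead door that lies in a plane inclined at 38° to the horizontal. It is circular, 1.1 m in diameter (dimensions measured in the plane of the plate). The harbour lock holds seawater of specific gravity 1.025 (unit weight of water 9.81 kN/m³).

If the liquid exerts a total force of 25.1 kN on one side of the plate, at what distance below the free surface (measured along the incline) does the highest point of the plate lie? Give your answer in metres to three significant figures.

γ = 1.025 × 9.81 = 10.05525 kN/m³.
A = π(0.55)² = 0.950332 m².
From F = γ·h_c·A, the centroid depth is h_c = 25.1/(10.05525 × 0.950332) = 2.62667 m.
Let θ = 38° be the plate's angle to the horizontal; measure y along the incline from where the plane meets the free surface. Vertical depth h = y·sinθ with sinθ = 0.615661.
Along the incline, y_c = h_c/sinθ = 2.62667/0.615661 = 4.26642 m.
The centroid is at the centre, 0.55 m below the top of the plate, so the highest point sits at y_top = 4.26642 − 0.55 = 3.71642 m along the incline.

y_top ≈ 3.72 m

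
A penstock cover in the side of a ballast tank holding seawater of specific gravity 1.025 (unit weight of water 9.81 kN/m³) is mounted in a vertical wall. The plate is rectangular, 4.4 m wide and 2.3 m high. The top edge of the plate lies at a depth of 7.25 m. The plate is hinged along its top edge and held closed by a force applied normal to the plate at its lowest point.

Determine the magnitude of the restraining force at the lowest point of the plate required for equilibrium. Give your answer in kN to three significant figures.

γ = 1.025 × 9.81 = 10.05525 kN/m³.
The centroid lies 2.3/2 = 1.15 m below the top edge, so the centroid depth is h_c = 7.25 + 1.15 = 8.4 m.
A = 4.4 × 2.3 = 10.12 m².
Resultant F = γ·h_c·A = 10.05525 × 8.4 × 10.12 = 854.777 kN.
I_c = b·h³/12 = 4.4 × 2.3³/12 = 4.46123 m⁴.
Centre of pressure: y_p = y_c + I_c/(y_c·A) = 8.4 + 4.46123/(8.4 × 10.12) = 8.4 + 0.0524801 = 8.45248 m along the plane.
The resultant acts 1.15 + 0.0524801 = 1.20248 m (along the plate) below the hinge at the top edge, so the moment about the hinge is M = F × 1.20248 = 854.777 × 1.20248 = 1027.85 kN·m.
A normal force at the bottom, 2.3 m from the hinge, must supply this moment: P = 1027.85/2.3 = 446.891 kN.

P ≈ 447 kN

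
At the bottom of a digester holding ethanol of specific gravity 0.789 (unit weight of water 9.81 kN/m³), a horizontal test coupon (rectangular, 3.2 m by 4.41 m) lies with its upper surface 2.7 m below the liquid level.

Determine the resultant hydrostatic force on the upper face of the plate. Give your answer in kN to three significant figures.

γ = 0.789 × 9.81 = 7.74009 kN/m³.
The plate is horizontal, so pressure is uniform at p = γ·h = 7.74009 × 2.7 = 20.8982 kN/m².
A = 3.2 × 4.41 = 14.112 m².
F = p·A = 20.8982 × 14.112 = 294.915 kN.

F ≈ 295 kN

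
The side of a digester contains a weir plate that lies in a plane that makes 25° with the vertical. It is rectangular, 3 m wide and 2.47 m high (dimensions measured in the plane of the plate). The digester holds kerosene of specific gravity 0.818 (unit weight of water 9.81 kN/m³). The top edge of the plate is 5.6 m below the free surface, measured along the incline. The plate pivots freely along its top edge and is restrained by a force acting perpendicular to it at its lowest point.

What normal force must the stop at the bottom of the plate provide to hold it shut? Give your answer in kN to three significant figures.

γ = 0.818 × 9.81 = 8.02458 kN/m³.
The plate makes 25° with the vertical, i.e. θ = 90° − 25° = 65° to the horizontal. Measuring y along the incline from the free-surface line, vertical depth h = y·sinθ with sinθ = 0.906308.
The centroid lies 2.47/2 = 1.235 m below the top edge, so y_c = 5.6 + 1.235 = 6.835 m and h_c = 6.835 × 0.906308 = 6.19462 m.
A = 3 × 2.47 = 7.41 m².
Resultant F = γ·h_c·A = 8.02458 × 6.19462 × 7.41 = 368.345 kN.
I_c = b·h³/12 = 3 × 2.47³/12 = 3.76731 m⁴.
Centre of pressure: y_p = y_c + I_c/(y_c·A) = 6.835 + 3.76731/(6.835 × 7.41) = 6.835 + 0.0743832 = 6.90938 m along the plane.
The resultant acts 1.235 + 0.0743832 = 1.30938 m (along the plate) below the hinge at the top edge, so the moment about the hinge is M = F × 1.30938 = 368.345 × 1.30938 = 482.304 kN·m.
A normal force at the bottom, 2.47 m from the hinge, must supply this moment: P = 482.304/2.47 = 195.265 kN.

P ≈ 195 kN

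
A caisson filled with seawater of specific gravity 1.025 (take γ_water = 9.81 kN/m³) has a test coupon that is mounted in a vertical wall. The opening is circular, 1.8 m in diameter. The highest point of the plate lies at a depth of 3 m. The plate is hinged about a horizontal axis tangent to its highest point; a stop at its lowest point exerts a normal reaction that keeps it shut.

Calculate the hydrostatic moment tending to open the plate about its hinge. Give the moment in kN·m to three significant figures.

γ = 1.025 × 9.81 = 10.05525 kN/m³.
The centroid is at the centre, 0.9 m below the top of the plate, so the centroid depth is h_c = 3 + 0.9 = 3.9 m.
A = π(0.9)² = 2.54469 m².
Resultant F = γ·h_c·A = 10.05525 × 3.9 × 2.54469 = 99.7912 kN.
I_c = πr⁴/4 = π × 0.9⁴/4 = 0.5153 m⁴.
Centre of pressure: y_p = y_c + I_c/(y_c·A) = 3.9 + 0.5153/(3.9 × 2.54469) = 3.9 + 0.0519231 = 3.95192 m along the plane.
The resultant acts 0.9 + 0.0519231 = 0.951923 m (along the plate) below the hinge at the top edge, so the moment about the hinge is M = F × 0.951923 = 99.7912 × 0.951923 = 94.9935 kN·m.

M ≈ 95.0 kN·m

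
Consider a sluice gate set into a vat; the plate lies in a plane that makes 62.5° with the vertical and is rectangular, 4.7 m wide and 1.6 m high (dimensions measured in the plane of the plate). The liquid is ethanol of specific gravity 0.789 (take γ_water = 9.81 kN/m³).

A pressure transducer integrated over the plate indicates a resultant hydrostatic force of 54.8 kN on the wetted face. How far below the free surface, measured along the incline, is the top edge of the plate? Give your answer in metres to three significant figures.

γ = 0.789 × 9.81 = 7.74009 kN/m³.
A = 4.7 × 1.6 = 7.52 m².
From F = γ·h_c·A, the centroid depth is h_c = 54.8/(7.74009 × 7.52) = 0.941492 m.
The plate makes 62.5° with the vertical, i.e. θ = 90° − 62.5° = 27.5° to the horizontal. Measuring y along the incline from the free-surface line, vertical depth h = y·sinθ with sinθ = 0.461749.
Along the incline, y_c = h_c/sinθ = 0.941492/0.461749 = 2.03897 m.
The centroid lies 1.6/2 = 0.8 m below the top edge, so the top edge sits at y_top = 2.03897 − 0.8 = 1.23897 m along the incline.

y_top ≈ 1.24 m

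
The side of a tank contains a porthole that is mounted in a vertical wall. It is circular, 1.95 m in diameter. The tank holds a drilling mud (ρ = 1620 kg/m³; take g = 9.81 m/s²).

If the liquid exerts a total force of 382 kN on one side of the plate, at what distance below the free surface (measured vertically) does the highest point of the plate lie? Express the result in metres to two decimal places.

γ = ρg = 1620 × 9.81 / 1000 = 15.8922 kN/m³.
A = π(0.975)² = 2.98648 m².
From F = γ·h_c·A, the centroid depth is h_c = 382/(15.8922 × 2.98648) = 8.04859 m.
The centroid is at the centre, 0.975 m below the top of the plate, so the highest point sits at h_top = 8.04859 − 0.975 = 7.07359 m below the surface.

d_top ≈ 7.07 m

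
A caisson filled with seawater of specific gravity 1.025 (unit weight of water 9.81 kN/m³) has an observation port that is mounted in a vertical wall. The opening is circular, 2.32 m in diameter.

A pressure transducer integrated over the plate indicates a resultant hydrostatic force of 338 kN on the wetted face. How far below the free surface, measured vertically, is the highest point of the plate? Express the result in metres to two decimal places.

d_top ≈ 6.79 m

γ = 1.025 × 9.81 = 10.05525 kN/m³.
A = π(1.16)² = 4.22733 m².
From F = γ·h_c·A, the centroid depth is h_c = 338/(10.05525 × 4.22733) = 7.95166 m.
The centroid is at the centre, 1.16 m below the top of the plate, so the highest point sits at h_top = 7.95166 − 1.16 = 6.79166 m below the surface.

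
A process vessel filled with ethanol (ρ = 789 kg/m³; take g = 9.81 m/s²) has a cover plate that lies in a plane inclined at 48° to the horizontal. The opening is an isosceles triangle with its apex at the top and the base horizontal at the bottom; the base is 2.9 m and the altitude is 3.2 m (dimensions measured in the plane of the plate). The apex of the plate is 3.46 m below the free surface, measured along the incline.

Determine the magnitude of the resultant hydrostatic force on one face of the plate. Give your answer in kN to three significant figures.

F ≈ 149 kN

γ = ρg = 789 × 9.81 / 1000 = 7.74009 kN/m³.
Let θ = 48° be the plate's angle to the horizontal; measure y along the incline from where the plane meets the free surface. Vertical depth h = y·sinθ with sinθ = 0.743145.
With the apex up, the centroid sits 2h/3 = 2 × 3.2/3 = 2.13333 m below the apex, so y_c = 3.46 + 2.13333 = 5.59333 m and h_c = 5.59333 × 0.743145 = 4.15666 m.
A = ½ × 2.9 × 3.2 = 4.64 m².
Resultant F = γ·h_c·A = 7.74009 × 4.15666 × 4.64 = 149.282 kN.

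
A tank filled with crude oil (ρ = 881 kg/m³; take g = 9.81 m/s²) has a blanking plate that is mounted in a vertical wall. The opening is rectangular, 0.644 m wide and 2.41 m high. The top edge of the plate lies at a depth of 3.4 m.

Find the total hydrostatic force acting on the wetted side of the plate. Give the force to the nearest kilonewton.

γ = ρg = 881 × 9.81 / 1000 = 8.64261 kN/m³.
The centroid lies 2.41/2 = 1.205 m below the top edge, so the centroid depth is h_c = 3.4 + 1.205 = 4.605 m.
A = 0.644 × 2.41 = 1.55204 m².
Resultant F = γ·h_c·A = 8.64261 × 4.605 × 1.55204 = 61.77 kN.

F ≈ 62 kN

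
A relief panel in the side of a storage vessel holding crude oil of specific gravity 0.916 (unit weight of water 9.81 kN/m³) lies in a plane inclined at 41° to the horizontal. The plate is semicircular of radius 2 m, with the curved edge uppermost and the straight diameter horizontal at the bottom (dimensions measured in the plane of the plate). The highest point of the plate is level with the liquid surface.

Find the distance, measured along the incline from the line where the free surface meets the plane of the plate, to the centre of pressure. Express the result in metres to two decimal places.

γ = 0.916 × 9.81 = 8.98596 kN/m³.
Let θ = 41° be the plate's angle to the horizontal; measure y along the incline from where the plane meets the free surface. Vertical depth h = y·sinθ with sinθ = 0.656059.
The centroid lies 4r/(3π) = 0.848826 m above the diameter, so r − 4r/(3π) = 2 − 0.848826 = 1.15117 m below the topmost point, so y_c = 1.15117 m and h_c = 1.15117 × 0.656059 = 0.755235 m.
A = πr²/2 = π × 2²/2 = 6.28319 m².
Resultant F = γ·h_c·A = 8.98596 × 0.755235 × 6.28319 = 42.6409 kN.
I_c = (π/8 − 8/(9π))·r⁴ = 0.109757 × 2⁴ = 1.75611 m⁴.
Centre of pressure: y_p = y_c + I_c/(y_c·A) = 1.15117 + 1.75611/(1.15117 × 6.28319) = 1.15117 + 0.242791 = 1.39396 m along the plane.

y_p = 1.39 m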